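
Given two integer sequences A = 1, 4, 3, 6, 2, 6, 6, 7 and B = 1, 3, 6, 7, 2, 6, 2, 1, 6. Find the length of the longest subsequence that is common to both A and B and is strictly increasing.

For each value that appears in both, track the longest common increasing run ending there.
The best achievable length is 4; one witness is 1, 3, 6, 7 (A-positions 1,3,4,8, B-positions 1,2,3,4).

4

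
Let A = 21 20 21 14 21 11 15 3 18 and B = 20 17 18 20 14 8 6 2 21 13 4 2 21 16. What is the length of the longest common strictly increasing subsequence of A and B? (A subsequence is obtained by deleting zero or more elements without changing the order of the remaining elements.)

2

A longest common strictly increasing subsequence is 20, 21 (length 2); it appears in order in both A and B, and no longer such subsequence exists.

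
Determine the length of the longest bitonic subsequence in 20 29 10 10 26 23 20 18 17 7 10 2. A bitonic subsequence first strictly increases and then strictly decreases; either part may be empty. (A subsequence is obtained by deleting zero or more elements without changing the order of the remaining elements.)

9

Let inc[i] be the LIS ending at i and dec[i] the longest strictly decreasing subsequence starting at i. inc = [1, 2, 1, 1, 2, 2, 2, 2, 2, 1, 2, 1], dec = [5, 8, 3, 3, 7, 6, 5, 4, 3, 2, 2, 1].
max_i inc[i]+dec[i]−1 = 9, with one witness 20, 29, 26, 23, 20, 18, 17, 10, 2.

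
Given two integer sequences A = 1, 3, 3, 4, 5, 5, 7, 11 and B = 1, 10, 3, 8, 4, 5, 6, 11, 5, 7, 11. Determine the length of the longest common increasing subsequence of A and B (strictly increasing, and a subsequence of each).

6

For each value that appears in both, track the longest common increasing run ending there.
The best achievable length is 6; one witness is 1, 3, 4, 5, 7, 11 (A-positions 1,2,4,5,7,8, B-positions 1,3,5,6,10,11).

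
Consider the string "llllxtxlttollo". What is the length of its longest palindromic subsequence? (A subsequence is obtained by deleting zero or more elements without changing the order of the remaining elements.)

Using dp[i][j] = 2 + dp[i+1][j−1] if the ends match, else max(dp[i+1][j], dp[i][j−1]):
dp[1][14] = 9. A witness is lllxtxlll at positions 2,3,4,5,6,7,8,12,13.

9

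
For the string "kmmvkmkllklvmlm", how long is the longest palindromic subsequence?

10

One longest palindromic subsequence is mmvkllkvmm (positions 2,3,4,7,8,9,10,12,13,15); it reads the same forward and backward, and the interval DP gives dp[1][15] = 10.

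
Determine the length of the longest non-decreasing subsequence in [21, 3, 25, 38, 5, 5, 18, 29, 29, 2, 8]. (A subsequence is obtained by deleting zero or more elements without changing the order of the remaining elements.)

6

Let dp[i] be the longest non-decreasing subsequence ending at position i. Then dp = [1, 1, 2, 3, 2, 3, 4, 5, 6, 1, 4].
The maximum is 6; one witness is 3, 5, 5, 18, 29, 29 at positions 2,5,6,7,8,9.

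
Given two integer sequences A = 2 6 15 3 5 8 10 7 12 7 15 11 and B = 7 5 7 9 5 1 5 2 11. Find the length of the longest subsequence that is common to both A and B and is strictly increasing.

For each value that appears in both, track the longest common increasing run ending there.
The best achievable length is 3; one witness is 5, 7, 11 (A-positions 5,8,12, B-positions 2,3,9).

3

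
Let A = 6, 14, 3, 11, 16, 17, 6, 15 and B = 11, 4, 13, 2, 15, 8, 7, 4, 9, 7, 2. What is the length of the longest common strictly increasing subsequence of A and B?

2

For each value that appears in both, track the longest common increasing run ending there.
The best achievable length is 2; one witness is 11, 15 (A-positions 4,8, B-positions 1,5).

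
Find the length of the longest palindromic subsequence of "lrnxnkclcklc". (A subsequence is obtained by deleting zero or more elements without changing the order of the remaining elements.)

Using dp[i][j] = 2 + dp[i+1][j−1] if the ends match, else max(dp[i+1][j], dp[i][j−1]):
dp[1][12] = 7. A witness is lkclckl at positions 1,6,7,8,9,10,11.

7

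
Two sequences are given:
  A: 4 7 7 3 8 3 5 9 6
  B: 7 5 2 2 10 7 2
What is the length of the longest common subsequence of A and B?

Backtracking the LCS table gives one alignment: 7 (A2,B1) → 7 (A3,B6).
So the longest common subsequence has length 2.

2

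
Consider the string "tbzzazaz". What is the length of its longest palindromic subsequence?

5

One longest palindromic subsequence is zazaz (positions 3,5,6,7,8); it reads the same forward and backward, and the interval DP gives dp[1][8] = 5.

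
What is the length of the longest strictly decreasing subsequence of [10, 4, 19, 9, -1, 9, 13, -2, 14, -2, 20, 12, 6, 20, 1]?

5

Let dp[i] be the longest decreasing subsequence ending at position i. Then dp = [1, 2, 1, 2, 3, 2, 2, 4, 2, 4, 1, 3, 4, 1, 5].
The maximum is 5; one witness is 19, 13, 12, 6, 1 at positions 3,7,12,13,15.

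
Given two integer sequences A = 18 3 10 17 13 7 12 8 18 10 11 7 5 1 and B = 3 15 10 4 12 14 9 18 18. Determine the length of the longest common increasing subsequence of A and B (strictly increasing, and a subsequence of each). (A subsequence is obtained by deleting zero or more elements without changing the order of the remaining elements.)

4

For each value that appears in both, track the longest common increasing run ending there.
The best achievable length is 4; one witness is 3, 10, 12, 18 (A-positions 2,3,7,9, B-positions 1,3,5,8).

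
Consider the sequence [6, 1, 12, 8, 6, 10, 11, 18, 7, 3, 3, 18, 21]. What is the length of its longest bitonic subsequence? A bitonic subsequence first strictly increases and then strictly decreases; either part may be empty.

7

Let inc[i] be the LIS ending at i and dec[i] the longest strictly decreasing subsequence starting at i. inc = [1, 1, 2, 2, 2, 3, 4, 5, 3, 2, 2, 5, 6], dec = [2, 1, 4, 3, 2, 3, 3, 3, 2, 1, 1, 1, 1].
max_i inc[i]+dec[i]−1 = 7, with one witness 6, 8, 10, 11, 18, 7, 3.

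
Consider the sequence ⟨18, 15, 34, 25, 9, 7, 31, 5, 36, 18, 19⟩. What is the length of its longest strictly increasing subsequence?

4

One longest increasing subsequence is 18, 25, 31, 36 (positions 1,4,7,9), of length 4; no longer one exists.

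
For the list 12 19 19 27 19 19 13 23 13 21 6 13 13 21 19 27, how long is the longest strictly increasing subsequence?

4

Let dp[i] be the longest increasing subsequence ending at position i. Then dp = [1, 2, 2, 3, 2, 2, 2, 3, 2, 3, 1, 2, 2, 3, 3, 4].
The maximum is 4; one witness is 12, 19, 23, 27 at positions 1,2,8,16.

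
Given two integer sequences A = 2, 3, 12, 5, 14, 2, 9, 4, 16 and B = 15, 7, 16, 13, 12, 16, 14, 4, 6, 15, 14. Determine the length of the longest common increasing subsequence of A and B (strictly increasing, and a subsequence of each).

For each value that appears in both, track the longest common increasing run ending there.
The best achievable length is 2; one witness is 12, 16 (A-positions 3,9, B-positions 5,6).

2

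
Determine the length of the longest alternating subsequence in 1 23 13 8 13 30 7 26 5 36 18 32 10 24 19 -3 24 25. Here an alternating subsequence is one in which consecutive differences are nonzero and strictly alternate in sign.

A longest alternating subsequence is 1, 23, 8, 13, 7, 26, 5, 36, 18, 32, 10, 24, 19, 24 (positions 1,2,4,5,7,8,9,10,11,12,13,14,15,17); its 13 consecutive differences strictly alternate in sign, and length 14 is optimal.

14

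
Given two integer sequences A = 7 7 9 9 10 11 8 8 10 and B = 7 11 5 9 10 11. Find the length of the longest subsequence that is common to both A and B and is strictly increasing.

A longest common strictly increasing subsequence is 7, 9, 10, 11 (length 4); it appears in order in both A and B, and no longer such subsequence exists.

4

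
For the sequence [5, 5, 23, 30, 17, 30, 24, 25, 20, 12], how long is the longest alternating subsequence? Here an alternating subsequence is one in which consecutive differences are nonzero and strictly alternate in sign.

A longest alternating subsequence is 5, 23, 17, 30, 24, 25, 20 (positions 1,3,5,6,7,8,9); its 6 consecutive differences strictly alternate in sign, and length 7 is optimal.

7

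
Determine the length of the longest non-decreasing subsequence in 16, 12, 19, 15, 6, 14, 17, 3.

3

Scanning left to right, the best length ending at each element is: 16→1, 12→1, 19→2, 15→2, 6→1, 14→2, 17→3, 3→1.
So the longest non-decreasing subsequence has length 3, e.g. 12, 15, 17.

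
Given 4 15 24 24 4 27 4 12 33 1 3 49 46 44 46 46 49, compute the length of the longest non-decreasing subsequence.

Scanning left to right, the best length ending at each element is: 4→1, 15→2, 24→3, 24→4, 4→2, 27→5, 4→3, 12→4, 33→6, 1→1, 3→2, 49→7, 46→7, 44→7, 46→8, 46→9, 49→10.
So the longest non-decreasing subsequence has length 10, e.g. 4, 15, 24, 24, 27, 33, 46, 46, 46, 49.

10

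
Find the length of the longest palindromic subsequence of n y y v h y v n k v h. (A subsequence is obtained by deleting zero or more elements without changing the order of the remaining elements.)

5

Using dp[i][j] = 2 + dp[i+1][j−1] if the ends match, else max(dp[i+1][j], dp[i][j−1]):
dp[1][11] = 5. A witness is hvkvh at positions 5,7,9,10,11.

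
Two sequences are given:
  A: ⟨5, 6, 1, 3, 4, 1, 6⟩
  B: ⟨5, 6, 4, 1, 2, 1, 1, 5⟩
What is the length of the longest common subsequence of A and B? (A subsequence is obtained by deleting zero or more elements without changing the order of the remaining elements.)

Backtracking the LCS table gives one alignment: 5 (A1,B1) → 6 (A2,B2) → 1 (A3,B6) → 1 (A6,B7).
So the longest common subsequence has length 4.

4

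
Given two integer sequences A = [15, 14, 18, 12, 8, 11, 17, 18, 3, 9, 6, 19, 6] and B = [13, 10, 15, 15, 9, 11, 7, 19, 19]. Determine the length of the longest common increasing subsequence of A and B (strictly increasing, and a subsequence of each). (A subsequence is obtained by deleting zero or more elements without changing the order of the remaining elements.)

2

For each value that appears in both, track the longest common increasing run ending there.
The best achievable length is 2; one witness is 15, 19 (A-positions 1,12, B-positions 3,8).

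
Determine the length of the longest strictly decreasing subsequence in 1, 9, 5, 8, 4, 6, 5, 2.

5

Let dp[i] be the longest decreasing subsequence ending at position i. Then dp = [1, 1, 2, 2, 3, 3, 4, 5].
The maximum is 5; one witness is 9, 8, 6, 5, 2 at positions 2,4,6,7,8.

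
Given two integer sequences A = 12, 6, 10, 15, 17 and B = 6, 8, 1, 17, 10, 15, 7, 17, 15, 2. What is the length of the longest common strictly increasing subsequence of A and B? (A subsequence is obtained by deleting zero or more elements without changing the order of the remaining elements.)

For each value that appears in both, track the longest common increasing run ending there.
The best achievable length is 4; one witness is 6, 10, 15, 17 (A-positions 2,3,4,5, B-positions 1,5,6,8).

4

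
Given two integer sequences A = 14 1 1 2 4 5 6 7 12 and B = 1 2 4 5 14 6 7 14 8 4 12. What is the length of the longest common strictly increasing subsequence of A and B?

For each value that appears in both, track the longest common increasing run ending there.
The best achievable length is 7; one witness is 1, 2, 4, 5, 6, 7, 12 (A-positions 2,4,5,6,7,8,9, B-positions 1,2,3,4,6,7,11).

7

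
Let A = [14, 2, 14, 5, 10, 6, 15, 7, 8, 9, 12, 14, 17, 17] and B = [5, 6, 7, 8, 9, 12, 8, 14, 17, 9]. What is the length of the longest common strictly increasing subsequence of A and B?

A longest common strictly increasing subsequence is 5, 6, 7, 8, 9, 12, 14, 17 (length 8); it appears in order in both A and B, and no longer such subsequence exists.

8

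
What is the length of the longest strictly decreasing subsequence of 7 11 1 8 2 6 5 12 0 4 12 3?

6

One longest decreasing subsequence is 11, 8, 6, 5, 4, 3 (positions 2,4,6,7,10,12), of length 6; no longer one exists.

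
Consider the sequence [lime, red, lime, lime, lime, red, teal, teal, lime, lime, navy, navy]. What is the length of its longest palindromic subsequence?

One longest palindromic subsequence is lime red lime lime lime red lime (positions 1,2,3,4,5,6,10); it reads the same forward and backward, and the interval DP gives dp[1][12] = 7.

7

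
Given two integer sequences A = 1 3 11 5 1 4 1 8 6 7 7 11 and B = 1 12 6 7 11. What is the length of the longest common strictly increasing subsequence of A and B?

4

A longest common strictly increasing subsequence is 1, 6, 7, 11 (length 4); it appears in order in both A and B, and no longer such subsequence exists.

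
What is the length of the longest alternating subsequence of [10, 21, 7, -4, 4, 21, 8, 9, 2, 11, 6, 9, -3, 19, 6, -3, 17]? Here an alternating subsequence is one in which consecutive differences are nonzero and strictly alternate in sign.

Track the best alternating length ending on an up-step vs a down-step at each position: up/down = 1/1, 2/1, 1/3, 1/3, 4/3, 4/1, 4/5, 6/5, 4/7, 8/5, 8/9, 10/9, 4/11, 12/5, 12/13, 4/13, 14/13.
The maximum over both is 14; one such subsequence is 10, 21, 7, 21, 8, 9, 2, 11, 6, 9, -3, 19, 6, 17.

14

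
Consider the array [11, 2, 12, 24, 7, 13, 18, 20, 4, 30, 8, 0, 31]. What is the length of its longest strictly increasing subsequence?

One longest increasing subsequence is 11, 12, 13, 18, 20, 30, 31 (positions 1,3,6,7,8,10,13), of length 7; no longer one exists.

7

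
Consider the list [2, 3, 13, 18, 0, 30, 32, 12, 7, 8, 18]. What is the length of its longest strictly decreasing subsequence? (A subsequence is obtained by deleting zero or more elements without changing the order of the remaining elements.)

One longest decreasing subsequence is 13, 12, 7 (positions 3,8,9), of length 3; no longer one exists.

3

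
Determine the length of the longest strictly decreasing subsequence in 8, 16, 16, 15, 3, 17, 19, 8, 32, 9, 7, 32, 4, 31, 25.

Let dp[i] be the longest decreasing subsequence ending at position i. Then dp = [1, 1, 1, 2, 3, 1, 1, 3, 1, 3, 4, 1, 5, 2, 3].
The maximum is 5; one witness is 16, 15, 8, 7, 4 at positions 2,4,8,11,13.

5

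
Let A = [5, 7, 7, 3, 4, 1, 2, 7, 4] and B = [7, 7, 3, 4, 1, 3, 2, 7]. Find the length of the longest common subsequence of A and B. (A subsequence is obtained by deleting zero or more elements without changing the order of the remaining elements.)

7

A longest common subsequence is 7, 7, 3, 4, 1, 2, 7 (length 7); the LCS DP confirms no longer common subsequence exists.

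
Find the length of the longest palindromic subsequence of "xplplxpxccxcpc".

Using dp[i][j] = 2 + dp[i+1][j−1] if the ends match, else max(dp[i+1][j], dp[i][j−1]):
dp[1][14] = 7. A witness is xplplpx at positions 1,2,3,4,5,7,11.

7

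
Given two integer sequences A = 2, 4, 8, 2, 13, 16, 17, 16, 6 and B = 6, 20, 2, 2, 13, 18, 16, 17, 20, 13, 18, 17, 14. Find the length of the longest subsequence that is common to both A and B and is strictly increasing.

4

For each value that appears in both, track the longest common increasing run ending there.
The best achievable length is 4; one witness is 2, 13, 16, 17 (A-positions 1,5,6,7, B-positions 3,5,7,8).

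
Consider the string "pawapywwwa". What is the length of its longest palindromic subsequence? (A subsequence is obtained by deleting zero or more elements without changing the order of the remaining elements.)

Using dp[i][j] = 2 + dp[i+1][j−1] if the ends match, else max(dp[i+1][j], dp[i][j−1]):
dp[1][10] = 6. A witness is awwwwa at positions 2,3,7,8,9,10.

6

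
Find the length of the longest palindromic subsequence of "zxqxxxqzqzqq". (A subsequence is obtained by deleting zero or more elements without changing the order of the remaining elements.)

Using dp[i][j] = 2 + dp[i+1][j−1] if the ends match, else max(dp[i+1][j], dp[i][j−1]):
dp[1][12] = 7. A witness is qqzqzqq at positions 3,7,8,9,10,11,12.

7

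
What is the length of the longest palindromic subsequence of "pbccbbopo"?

6

Using dp[i][j] = 2 + dp[i+1][j−1] if the ends match, else max(dp[i+1][j], dp[i][j−1]):
dp[1][9] = 6. A witness is pbccbp at positions 1,2,3,4,6,8.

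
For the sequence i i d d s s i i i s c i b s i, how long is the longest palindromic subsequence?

9

One longest palindromic subsequence is issiiissi (positions 1,5,6,7,8,9,10,14,15); it reads the same forward and backward, and the interval DP gives dp[1][15] = 9.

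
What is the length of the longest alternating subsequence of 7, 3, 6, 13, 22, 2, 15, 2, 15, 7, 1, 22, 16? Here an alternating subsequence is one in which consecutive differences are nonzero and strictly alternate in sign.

Track the best alternating length ending on an up-step vs a down-step at each position: up/down = 1/1, 1/2, 3/2, 3/1, 3/1, 1/4, 5/4, 1/6, 7/4, 7/8, 1/8, 9/1, 9/10.
The maximum over both is 10; one such subsequence is 7, 3, 6, 2, 15, 2, 15, 7, 22, 16.

10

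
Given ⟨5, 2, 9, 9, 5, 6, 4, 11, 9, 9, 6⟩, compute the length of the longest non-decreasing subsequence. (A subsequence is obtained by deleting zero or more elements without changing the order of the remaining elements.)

5

Let dp[i] be the longest non-decreasing subsequence ending at position i. Then dp = [1, 1, 2, 3, 2, 3, 2, 4, 4, 5, 4].
The maximum is 5; one witness is 5, 9, 9, 9, 9 at positions 1,3,4,9,10.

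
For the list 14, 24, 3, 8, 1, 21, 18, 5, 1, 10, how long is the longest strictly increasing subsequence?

3

Let dp[i] be the longest increasing subsequence ending at position i. Then dp = [1, 2, 1, 2, 1, 3, 3, 2, 1, 3].
The maximum is 3; one witness is 3, 8, 21 at positions 3,4,6.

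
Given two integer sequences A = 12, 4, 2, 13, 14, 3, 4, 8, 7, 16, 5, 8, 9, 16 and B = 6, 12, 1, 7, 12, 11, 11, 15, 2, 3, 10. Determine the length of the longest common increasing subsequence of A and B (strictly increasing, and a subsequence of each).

A longest common strictly increasing subsequence is 2, 3 (length 2); it appears in order in both A and B, and no longer such subsequence exists.

2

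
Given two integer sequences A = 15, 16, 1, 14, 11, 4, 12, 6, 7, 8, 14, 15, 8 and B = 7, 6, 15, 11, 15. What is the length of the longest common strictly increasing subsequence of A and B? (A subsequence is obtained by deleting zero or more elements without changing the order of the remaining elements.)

A longest common strictly increasing subsequence is 7, 15 (length 2); it appears in order in both A and B, and no longer such subsequence exists.

2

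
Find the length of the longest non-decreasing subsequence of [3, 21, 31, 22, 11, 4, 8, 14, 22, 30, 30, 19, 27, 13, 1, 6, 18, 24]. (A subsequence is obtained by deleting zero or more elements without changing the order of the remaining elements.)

7

Scanning left to right, the best length ending at each element is: 3→1, 21→2, 31→3, 22→3, 11→2, 4→2, 8→3, 14→4, 22→5, 30→6, 30→7, 19→5, 27→6, 13→4, 1→1, 6→3, 18→5, 24→6.
So the longest non-decreasing subsequence has length 7, e.g. 3, 4, 8, 14, 22, 30, 30.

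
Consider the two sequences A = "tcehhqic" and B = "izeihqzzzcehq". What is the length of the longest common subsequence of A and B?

4

Backtracking the LCS table gives one alignment: c (A2,B10) → e (A3,B11) → h (A5,B12) → q (A6,B13).
So the longest common subsequence has length 4.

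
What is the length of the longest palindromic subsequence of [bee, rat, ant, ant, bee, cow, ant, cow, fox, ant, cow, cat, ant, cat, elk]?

One longest palindromic subsequence is ant cow ant fox ant cow ant (positions 4,6,7,9,10,11,13); it reads the same forward and backward, and the interval DP gives dp[1][15] = 7.

7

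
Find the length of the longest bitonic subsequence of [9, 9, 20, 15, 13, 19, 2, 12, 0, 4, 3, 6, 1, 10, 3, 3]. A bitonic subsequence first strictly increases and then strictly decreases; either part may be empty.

8

One longest bitonic subsequence is 9, 20, 15, 13, 12, 4, 3, 1 (positions 1,3,4,5,8,10,11,13): it rises to 20 then falls. Length 8 is optimal.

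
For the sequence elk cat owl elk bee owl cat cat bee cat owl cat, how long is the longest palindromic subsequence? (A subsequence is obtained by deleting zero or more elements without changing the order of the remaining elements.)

One longest palindromic subsequence is cat owl bee cat cat bee owl cat (positions 2,3,5,7,8,9,11,12); it reads the same forward and backward, and the interval DP gives dp[1][12] = 8.

8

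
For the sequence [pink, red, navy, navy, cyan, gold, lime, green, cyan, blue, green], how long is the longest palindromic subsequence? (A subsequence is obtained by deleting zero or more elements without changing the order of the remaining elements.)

3

One longest palindromic subsequence is green blue green (positions 8,10,11); it reads the same forward and backward, and the interval DP gives dp[1][11] = 3.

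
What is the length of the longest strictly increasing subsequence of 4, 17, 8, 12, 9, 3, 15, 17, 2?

5

One longest increasing subsequence is 4, 8, 12, 15, 17 (positions 1,3,4,7,8), of length 5; no longer one exists.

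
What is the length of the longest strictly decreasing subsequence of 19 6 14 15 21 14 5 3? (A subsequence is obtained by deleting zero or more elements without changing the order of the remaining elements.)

5

Scanning left to right, the best length ending at each element is: 19→1, 6→2, 14→2, 15→2, 21→1, 14→3, 5→4, 3→5.
So the longest decreasing subsequence has length 5, e.g. 19, 15, 14, 5, 3.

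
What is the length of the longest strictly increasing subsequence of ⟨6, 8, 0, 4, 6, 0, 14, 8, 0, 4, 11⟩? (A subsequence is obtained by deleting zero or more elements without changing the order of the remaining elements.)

Let dp[i] be the longest increasing subsequence ending at position i. Then dp = [1, 2, 1, 2, 3, 1, 4, 4, 1, 2, 5].
The maximum is 5; one witness is 0, 4, 6, 8, 11 at positions 3,4,5,8,11.

5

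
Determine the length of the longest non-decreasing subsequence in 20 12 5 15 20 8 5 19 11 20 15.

Let dp[i] be the longest non-decreasing subsequence ending at position i. Then dp = [1, 1, 1, 2, 3, 2, 2, 3, 3, 4, 4].
The maximum is 4; one witness is 12, 15, 20, 20 at positions 2,4,5,10.

4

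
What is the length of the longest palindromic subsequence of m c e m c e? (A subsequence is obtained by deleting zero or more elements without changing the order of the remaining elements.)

One longest palindromic subsequence is ece (positions 3,5,6); it reads the same forward and backward, and the interval DP gives dp[1][6] = 3.

3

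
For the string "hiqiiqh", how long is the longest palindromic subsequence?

6

One longest palindromic subsequence is hqiiqh (positions 1,3,4,5,6,7); it reads the same forward and backward, and the interval DP gives dp[1][7] = 6.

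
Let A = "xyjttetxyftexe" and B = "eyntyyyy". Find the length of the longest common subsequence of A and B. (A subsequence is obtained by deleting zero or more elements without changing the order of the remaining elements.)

Backtracking the LCS table gives one alignment: y (A2,B2) → t (A4,B4) → y (A9,B8).
So the longest common subsequence has length 3.

3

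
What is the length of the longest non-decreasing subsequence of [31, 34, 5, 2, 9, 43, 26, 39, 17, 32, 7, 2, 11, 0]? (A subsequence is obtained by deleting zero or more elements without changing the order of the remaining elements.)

Scanning left to right, the best length ending at each element is: 31→1, 34→2, 5→1, 2→1, 9→2, 43→3, 26→3, 39→4, 17→3, 32→4, 7→2, 2→2, 11→3, 0→1.
So the longest non-decreasing subsequence has length 4, e.g. 5, 9, 26, 39.

4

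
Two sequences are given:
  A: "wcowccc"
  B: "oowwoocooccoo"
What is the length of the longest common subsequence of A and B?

5

Backtracking the LCS table gives one alignment: w (A1,B4) → c (A2,B7) → o (A3,B9) → c (A5,B10) → c (A6,B11).
So the longest common subsequence has length 5.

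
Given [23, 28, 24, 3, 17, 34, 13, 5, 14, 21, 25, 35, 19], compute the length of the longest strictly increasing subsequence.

Let dp[i] be the longest increasing subsequence ending at position i. Then dp = [1, 2, 2, 1, 2, 3, 2, 2, 3, 4, 5, 6, 4].
The maximum is 6; one witness is 3, 13, 14, 21, 25, 35 at positions 4,7,9,10,11,12.

6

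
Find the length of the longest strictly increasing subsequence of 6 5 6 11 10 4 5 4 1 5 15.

Let dp[i] be the longest increasing subsequence ending at position i. Then dp = [1, 1, 2, 3, 3, 1, 2, 1, 1, 2, 4].
The maximum is 4; one witness is 5, 6, 11, 15 at positions 2,3,4,11.

4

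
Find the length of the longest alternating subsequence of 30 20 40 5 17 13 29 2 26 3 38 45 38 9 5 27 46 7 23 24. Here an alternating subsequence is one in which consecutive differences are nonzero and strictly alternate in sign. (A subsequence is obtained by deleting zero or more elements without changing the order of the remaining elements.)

15

Track the best alternating length ending on an up-step vs a down-step at each position: up/down = 1/1, 1/2, 3/1, 1/4, 5/4, 5/6, 7/4, 1/8, 9/8, 9/10, 11/4, 11/1, 11/12, 11/12, 11/12, 13/12, 13/1, 13/14, 15/14, 15/14.
The maximum over both is 15; one such subsequence is 30, 20, 40, 5, 17, 13, 29, 2, 26, 3, 38, 9, 27, 7, 23.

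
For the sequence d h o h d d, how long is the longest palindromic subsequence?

One longest palindromic subsequence is dhohd (positions 1,2,3,4,6); it reads the same forward and backward, and the interval DP gives dp[1][6] = 5.

5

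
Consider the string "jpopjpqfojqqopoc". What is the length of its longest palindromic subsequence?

8

One longest palindromic subsequence is opoqqopo (positions 3,4,9,11,12,13,14,15); it reads the same forward and backward, and the interval DP gives dp[1][16] = 8.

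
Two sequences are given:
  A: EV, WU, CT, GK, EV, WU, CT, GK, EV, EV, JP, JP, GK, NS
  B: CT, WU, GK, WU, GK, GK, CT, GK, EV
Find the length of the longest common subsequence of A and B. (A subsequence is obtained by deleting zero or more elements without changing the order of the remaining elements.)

Backtracking the LCS table gives one alignment: WU (A2,B2) → GK (A4,B3) → WU (A6,B4) → CT (A7,B7) → GK (A8,B8) → EV (A10,B9).
So the longest common subsequence has length 6.

6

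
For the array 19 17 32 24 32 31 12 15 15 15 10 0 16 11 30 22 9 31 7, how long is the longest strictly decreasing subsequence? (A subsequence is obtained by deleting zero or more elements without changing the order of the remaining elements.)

One longest decreasing subsequence is 19, 17, 12, 10, 9, 7 (positions 1,2,7,11,17,19), of length 6; no longer one exists.

6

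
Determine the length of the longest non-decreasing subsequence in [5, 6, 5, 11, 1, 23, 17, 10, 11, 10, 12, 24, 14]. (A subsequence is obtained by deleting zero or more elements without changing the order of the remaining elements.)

Let dp[i] be the longest non-decreasing subsequence ending at position i. Then dp = [1, 2, 2, 3, 1, 4, 4, 3, 4, 4, 5, 6, 6].
The maximum is 6; one witness is 5, 6, 11, 11, 12, 24 at positions 1,2,4,9,11,12.

6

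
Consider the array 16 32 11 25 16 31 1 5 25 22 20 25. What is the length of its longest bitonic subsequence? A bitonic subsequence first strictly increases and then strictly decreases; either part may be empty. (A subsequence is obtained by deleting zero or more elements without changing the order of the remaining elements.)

One longest bitonic subsequence is 16, 32, 31, 25, 22, 20 (positions 1,2,6,9,10,11): it rises to 32 then falls. Length 6 is optimal.

6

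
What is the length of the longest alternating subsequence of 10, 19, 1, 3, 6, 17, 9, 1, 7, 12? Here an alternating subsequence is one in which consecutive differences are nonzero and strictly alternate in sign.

A longest alternating subsequence is 10, 19, 1, 3, 1, 7 (positions 1,2,3,4,8,9); its 5 consecutive differences strictly alternate in sign, and length 6 is optimal.

6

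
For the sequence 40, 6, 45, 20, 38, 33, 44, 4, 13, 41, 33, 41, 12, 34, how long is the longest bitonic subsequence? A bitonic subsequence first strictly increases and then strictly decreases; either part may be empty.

Let inc[i] be the LIS ending at i and dec[i] the longest strictly decreasing subsequence starting at i. inc = [1, 1, 2, 2, 3, 3, 4, 1, 2, 4, 3, 4, 2, 4], dec = [5, 2, 5, 3, 4, 3, 4, 1, 2, 3, 2, 2, 1, 1].
max_i inc[i]+dec[i]−1 = 7, with one witness 6, 20, 38, 44, 41, 33, 12.

7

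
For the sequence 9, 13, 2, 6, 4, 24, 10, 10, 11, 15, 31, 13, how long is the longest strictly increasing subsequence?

Scanning left to right, the best length ending at each element is: 9→1, 13→2, 2→1, 6→2, 4→2, 24→3, 10→3, 10→3, 11→4, 15→5, 31→6, 13→5.
So the longest increasing subsequence has length 6, e.g. 2, 6, 10, 11, 15, 31.

6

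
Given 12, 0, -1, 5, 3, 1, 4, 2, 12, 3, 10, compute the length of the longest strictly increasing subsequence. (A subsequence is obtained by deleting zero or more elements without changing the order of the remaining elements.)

One longest increasing subsequence is 0, 1, 2, 3, 10 (positions 2,6,8,10,11), of length 5; no longer one exists.

5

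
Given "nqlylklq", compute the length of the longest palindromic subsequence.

Using dp[i][j] = 2 + dp[i+1][j−1] if the ends match, else max(dp[i+1][j], dp[i][j−1]):
dp[1][8] = 5. A witness is qlklq at positions 2,3,6,7,8.

5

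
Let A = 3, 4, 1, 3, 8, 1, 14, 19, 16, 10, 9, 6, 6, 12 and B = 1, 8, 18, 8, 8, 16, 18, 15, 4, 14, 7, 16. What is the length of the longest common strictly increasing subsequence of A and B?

4

For each value that appears in both, track the longest common increasing run ending there.
The best achievable length is 4; one witness is 1, 8, 14, 16 (A-positions 3,5,7,9, B-positions 1,2,10,12).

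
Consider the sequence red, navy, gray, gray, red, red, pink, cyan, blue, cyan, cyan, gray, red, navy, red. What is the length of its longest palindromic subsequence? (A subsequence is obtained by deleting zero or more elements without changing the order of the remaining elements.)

9

One longest palindromic subsequence is red navy red cyan cyan cyan red navy red (positions 1,2,5,8,10,11,13,14,15); it reads the same forward and backward, and the interval DP gives dp[1][15] = 9.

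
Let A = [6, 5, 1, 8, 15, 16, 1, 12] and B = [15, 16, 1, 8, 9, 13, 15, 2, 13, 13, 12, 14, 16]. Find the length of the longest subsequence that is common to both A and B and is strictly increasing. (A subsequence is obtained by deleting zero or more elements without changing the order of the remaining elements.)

A longest common strictly increasing subsequence is 1, 8, 15, 16 (length 4); it appears in order in both A and B, and no longer such subsequence exists.

4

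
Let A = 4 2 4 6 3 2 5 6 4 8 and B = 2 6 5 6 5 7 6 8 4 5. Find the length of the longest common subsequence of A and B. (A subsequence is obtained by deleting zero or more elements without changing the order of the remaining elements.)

A longest common subsequence is 2, 6, 5, 6, 4 (length 5); the LCS DP confirms no longer common subsequence exists.

5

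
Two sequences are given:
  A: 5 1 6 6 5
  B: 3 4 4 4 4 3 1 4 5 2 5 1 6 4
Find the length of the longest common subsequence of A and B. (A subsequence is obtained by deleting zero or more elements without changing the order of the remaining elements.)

Backtracking the LCS table gives one alignment: 5 (A1,B11) → 1 (A2,B12) → 6 (A3,B13).
So the longest common subsequence has length 3.

3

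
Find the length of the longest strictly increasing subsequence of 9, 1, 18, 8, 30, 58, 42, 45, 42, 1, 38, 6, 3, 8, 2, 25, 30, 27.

5

Scanning left to right, the best length ending at each element is: 9→1, 1→1, 18→2, 8→2, 30→3, 58→4, 42→4, 45→5, 42→4, 1→1, 38→4, 6→2, 3→2, 8→3, 2→2, 25→4, 30→5, 27→5.
So the longest increasing subsequence has length 5, e.g. 9, 18, 30, 42, 45.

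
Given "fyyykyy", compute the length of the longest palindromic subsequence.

5

Using dp[i][j] = 2 + dp[i+1][j−1] if the ends match, else max(dp[i+1][j], dp[i][j−1]):
dp[1][7] = 5. A witness is yykyy at positions 2,3,5,6,7.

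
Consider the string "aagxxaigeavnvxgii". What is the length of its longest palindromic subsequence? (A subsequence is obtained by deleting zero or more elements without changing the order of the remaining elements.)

One longest palindromic subsequence is igvnvgi (positions 7,8,11,12,13,15,17); it reads the same forward and backward, and the interval DP gives dp[1][17] = 7.

7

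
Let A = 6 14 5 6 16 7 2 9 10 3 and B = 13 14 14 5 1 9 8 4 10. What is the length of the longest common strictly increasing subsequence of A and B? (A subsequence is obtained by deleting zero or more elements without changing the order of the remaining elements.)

3

A longest common strictly increasing subsequence is 5, 9, 10 (length 3); it appears in order in both A and B, and no longer such subsequence exists.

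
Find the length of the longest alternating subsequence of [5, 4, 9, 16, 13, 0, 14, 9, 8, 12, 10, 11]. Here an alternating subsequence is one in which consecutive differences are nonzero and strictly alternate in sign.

9

Track the best alternating length ending on an up-step vs a down-step at each position: up/down = 1/1, 1/2, 3/1, 3/1, 3/4, 1/4, 5/4, 5/6, 5/6, 7/6, 7/8, 9/8.
The maximum over both is 9; one such subsequence is 5, 4, 16, 13, 14, 9, 12, 10, 11.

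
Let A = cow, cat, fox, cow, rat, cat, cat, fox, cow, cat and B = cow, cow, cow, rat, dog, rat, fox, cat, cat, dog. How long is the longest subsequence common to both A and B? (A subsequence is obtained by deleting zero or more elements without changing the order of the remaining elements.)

Backtracking the LCS table gives one alignment: cow (A1,B2) → cow (A4,B3) → rat (A5,B6) → cat (A6,B8) → cat (A7,B9).
So the longest common subsequence has length 5.

5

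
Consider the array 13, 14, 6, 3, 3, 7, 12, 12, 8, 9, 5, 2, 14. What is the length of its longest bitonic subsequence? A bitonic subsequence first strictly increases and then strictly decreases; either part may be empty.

Let inc[i] be the LIS ending at i and dec[i] the longest strictly decreasing subsequence starting at i. inc = [1, 2, 1, 1, 1, 2, 3, 3, 3, 4, 2, 1, 5], dec = [5, 5, 3, 2, 2, 3, 4, 4, 3, 3, 2, 1, 1].
max_i inc[i]+dec[i]−1 = 6, with one witness 13, 14, 12, 9, 5, 2.

6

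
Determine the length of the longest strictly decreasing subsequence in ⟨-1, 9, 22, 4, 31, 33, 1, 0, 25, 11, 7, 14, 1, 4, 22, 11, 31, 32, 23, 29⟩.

5

Scanning left to right, the best length ending at each element is: -1→1, 9→1, 22→1, 4→2, 31→1, 33→1, 1→3, 0→4, 25→2, 11→3, 7→4, 14→3, 1→5, 4→5, 22→3, 11→4, 31→2, 32→2, 23→3, 29→3.
So the longest decreasing subsequence has length 5, e.g. 31, 25, 11, 7, 1.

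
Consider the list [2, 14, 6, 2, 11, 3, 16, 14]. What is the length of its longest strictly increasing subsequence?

4

Scanning left to right, the best length ending at each element is: 2→1, 14→2, 6→2, 2→1, 11→3, 3→2, 16→4, 14→4.
So the longest increasing subsequence has length 4, e.g. 2, 6, 11, 16.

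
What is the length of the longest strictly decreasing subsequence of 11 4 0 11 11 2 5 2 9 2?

Let dp[i] be the longest decreasing subsequence ending at position i. Then dp = [1, 2, 3, 1, 1, 3, 2, 3, 2, 3].
The maximum is 3; one witness is 11, 4, 0 at positions 1,2,3.

3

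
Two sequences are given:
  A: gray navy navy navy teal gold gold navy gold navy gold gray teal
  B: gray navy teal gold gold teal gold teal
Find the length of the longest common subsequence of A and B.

7

Backtracking the LCS table gives one alignment: gray (A1,B1) → navy (A4,B2) → teal (A5,B3) → gold (A6,B4) → gold (A7,B5) → gold (A11,B7) → teal (A13,B8).
So the longest common subsequence has length 7.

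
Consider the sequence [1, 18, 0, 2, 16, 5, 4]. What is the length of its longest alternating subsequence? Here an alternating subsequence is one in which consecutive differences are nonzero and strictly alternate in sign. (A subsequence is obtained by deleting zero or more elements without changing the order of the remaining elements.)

Track the best alternating length ending on an up-step vs a down-step at each position: up/down = 1/1, 2/1, 1/3, 4/3, 4/3, 4/5, 4/5.
The maximum over both is 5; one such subsequence is 1, 18, 0, 16, 5.

5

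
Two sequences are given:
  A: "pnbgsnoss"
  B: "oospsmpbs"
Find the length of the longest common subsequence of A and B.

A longest common subsequence is pbs (length 3); the LCS DP confirms no longer common subsequence exists.

3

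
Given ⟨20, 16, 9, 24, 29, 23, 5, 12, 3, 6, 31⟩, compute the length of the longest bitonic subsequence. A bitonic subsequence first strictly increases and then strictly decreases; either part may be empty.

Let inc[i] be the LIS ending at i and dec[i] the longest strictly decreasing subsequence starting at i. inc = [1, 1, 1, 2, 3, 2, 1, 2, 1, 2, 4], dec = [5, 4, 3, 4, 4, 3, 2, 2, 1, 1, 1].
max_i inc[i]+dec[i]−1 = 6, with one witness 20, 24, 29, 23, 12, 6.

6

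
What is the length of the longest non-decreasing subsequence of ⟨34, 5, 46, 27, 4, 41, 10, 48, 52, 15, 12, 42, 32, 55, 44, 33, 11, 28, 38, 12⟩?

Scanning left to right, the best length ending at each element is: 34→1, 5→1, 46→2, 27→2, 4→1, 41→3, 10→2, 48→4, 52→5, 15→3, 12→3, 42→4, 32→4, 55→6, 44→5, 33→5, 11→3, 28→4, 38→6, 12→4.
So the longest non-decreasing subsequence has length 6, e.g. 5, 27, 41, 48, 52, 55.

6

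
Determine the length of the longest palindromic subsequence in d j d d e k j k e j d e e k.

9

Using dp[i][j] = 2 + dp[i+1][j−1] if the ends match, else max(dp[i+1][j], dp[i][j−1]):
dp[1][14] = 9. A witness is djekjkejd at positions 1,2,5,6,7,8,9,10,11.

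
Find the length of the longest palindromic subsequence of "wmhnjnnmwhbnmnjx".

One longest palindromic subsequence is jnmnmnj (positions 5,6,8,12,13,14,15); it reads the same forward and backward, and the interval DP gives dp[1][16] = 7.

7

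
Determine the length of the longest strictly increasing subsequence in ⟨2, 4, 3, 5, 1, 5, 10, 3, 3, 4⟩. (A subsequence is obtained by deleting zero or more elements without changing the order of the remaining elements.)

Let dp[i] be the longest increasing subsequence ending at position i. Then dp = [1, 2, 2, 3, 1, 3, 4, 2, 2, 3].
The maximum is 4; one witness is 2, 4, 5, 10 at positions 1,2,4,7.

4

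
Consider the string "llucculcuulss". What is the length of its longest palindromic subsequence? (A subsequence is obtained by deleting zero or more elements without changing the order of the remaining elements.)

Using dp[i][j] = 2 + dp[i+1][j−1] if the ends match, else max(dp[i+1][j], dp[i][j−1]):
dp[1][13] = 8. A witness is lluccull at positions 1,2,3,4,5,6,7,11.

8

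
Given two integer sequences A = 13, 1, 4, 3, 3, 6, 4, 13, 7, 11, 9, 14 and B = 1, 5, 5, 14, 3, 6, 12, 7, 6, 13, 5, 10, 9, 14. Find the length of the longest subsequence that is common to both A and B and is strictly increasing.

6

For each value that appears in both, track the longest common increasing run ending there.
The best achievable length is 6; one witness is 1, 3, 6, 7, 9, 14 (A-positions 2,4,6,9,11,12, B-positions 1,5,6,8,13,14).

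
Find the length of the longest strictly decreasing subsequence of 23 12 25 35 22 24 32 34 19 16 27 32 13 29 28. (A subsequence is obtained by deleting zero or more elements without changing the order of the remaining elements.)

Scanning left to right, the best length ending at each element is: 23→1, 12→2, 25→1, 35→1, 22→2, 24→2, 32→2, 34→2, 19→3, 16→4, 27→3, 32→3, 13→5, 29→4, 28→5.
So the longest decreasing subsequence has length 5, e.g. 23, 22, 19, 16, 13.

5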